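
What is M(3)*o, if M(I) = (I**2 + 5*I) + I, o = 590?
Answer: 15930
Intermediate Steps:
M(I) = I**2 + 6*I
M(3)*o = (3*(6 + 3))*590 = (3*9)*590 = 27*590 = 15930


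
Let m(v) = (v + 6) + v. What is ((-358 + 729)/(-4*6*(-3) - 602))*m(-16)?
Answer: 91/5 ≈ 18.200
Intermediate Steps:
m(v) = 6 + 2*v (m(v) = (6 + v) + v = 6 + 2*v)
((-358 + 729)/(-4*6*(-3) - 602))*m(-16) = ((-358 + 729)/(-4*6*(-3) - 602))*(6 + 2*(-16)) = (371/(-24*(-3) - 602))*(6 - 32) = (371/(72 - 602))*(-26) = (371/(-530))*(-26) = (371*(-1/530))*(-26) = -7/10*(-26) = 91/5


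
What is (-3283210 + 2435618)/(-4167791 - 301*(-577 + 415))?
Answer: 847592/4119029 ≈ 0.20577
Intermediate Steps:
(-3283210 + 2435618)/(-4167791 - 301*(-577 + 415)) = -847592/(-4167791 - 301*(-162)) = -847592/(-4167791 + 48762) = -847592/(-4119029) = -847592*(-1/4119029) = 847592/4119029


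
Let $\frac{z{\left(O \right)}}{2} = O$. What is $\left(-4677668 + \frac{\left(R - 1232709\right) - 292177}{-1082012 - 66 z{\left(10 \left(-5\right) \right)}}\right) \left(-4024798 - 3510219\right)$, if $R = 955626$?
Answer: $\frac{9476074545588467313}{268853} \approx 3.5246 \cdot 10^{13}$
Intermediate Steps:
$z{\left(O \right)} = 2 O$
$\left(-4677668 + \frac{\left(R - 1232709\right) - 292177}{-1082012 - 66 z{\left(10 \left(-5\right) \right)}}\right) \left(-4024798 - 3510219\right) = \left(-4677668 + \frac{\left(955626 - 1232709\right) - 292177}{-1082012 - 66 \cdot 2 \cdot 10 \left(-5\right)}\right) \left(-4024798 - 3510219\right) = \left(-4677668 + \frac{-277083 - 292177}{-1082012 - 66 \cdot 2 \left(-50\right)}\right) \left(-7535017\right) = \left(-4677668 - \frac{569260}{-1082012 - -6600}\right) \left(-7535017\right) = \left(-4677668 - \frac{569260}{-1082012 + 6600}\right) \left(-7535017\right) = \left(-4677668 - \frac{569260}{-1075412}\right) \left(-7535017\right) = \left(-4677668 - - \frac{142315}{268853}\right) \left(-7535017\right) = \left(-4677668 + \frac{142315}{268853}\right) \left(-7535017\right) = \left(- \frac{1257604932489}{268853}\right) \left(-7535017\right) = \frac{9476074545588467313}{268853}$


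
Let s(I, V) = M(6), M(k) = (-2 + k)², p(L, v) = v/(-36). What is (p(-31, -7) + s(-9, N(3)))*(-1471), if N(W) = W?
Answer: -857593/36 ≈ -23822.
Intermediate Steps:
p(L, v) = -v/36 (p(L, v) = v*(-1/36) = -v/36)
s(I, V) = 16 (s(I, V) = (-2 + 6)² = 4² = 16)
(p(-31, -7) + s(-9, N(3)))*(-1471) = (-1/36*(-7) + 16)*(-1471) = (7/36 + 16)*(-1471) = (583/36)*(-1471) = -857593/36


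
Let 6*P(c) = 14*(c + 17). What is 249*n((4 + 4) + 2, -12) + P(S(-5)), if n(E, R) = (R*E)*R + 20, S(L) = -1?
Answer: 1090732/3 ≈ 3.6358e+5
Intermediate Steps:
P(c) = 119/3 + 7*c/3 (P(c) = (14*(c + 17))/6 = (14*(17 + c))/6 = (238 + 14*c)/6 = 119/3 + 7*c/3)
n(E, R) = 20 + E*R² (n(E, R) = (E*R)*R + 20 = E*R² + 20 = 20 + E*R²)
249*n((4 + 4) + 2, -12) + P(S(-5)) = 249*(20 + ((4 + 4) + 2)*(-12)²) + (119/3 + (7/3)*(-1)) = 249*(20 + (8 + 2)*144) + (119/3 - 7/3) = 249*(20 + 10*144) + 112/3 = 249*(20 + 1440) + 112/3 = 249*1460 + 112/3 = 363540 + 112/3 = 1090732/3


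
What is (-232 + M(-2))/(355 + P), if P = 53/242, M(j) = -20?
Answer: -60984/85963 ≈ -0.70942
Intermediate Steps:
P = 53/242 (P = 53*(1/242) = 53/242 ≈ 0.21901)
(-232 + M(-2))/(355 + P) = (-232 - 20)/(355 + 53/242) = -252/85963/242 = -252*242/85963 = -60984/85963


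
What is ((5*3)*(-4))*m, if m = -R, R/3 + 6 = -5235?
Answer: -943380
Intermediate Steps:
R = -15723 (R = -18 + 3*(-5235) = -18 - 15705 = -15723)
m = 15723 (m = -1*(-15723) = 15723)
((5*3)*(-4))*m = ((5*3)*(-4))*15723 = (15*(-4))*15723 = -60*15723 = -943380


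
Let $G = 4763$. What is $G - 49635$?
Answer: $-44872$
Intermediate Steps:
$G - 49635 = 4763 - 49635 = -44872$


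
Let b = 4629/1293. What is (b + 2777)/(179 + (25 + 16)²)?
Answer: 119843/80166 ≈ 1.4949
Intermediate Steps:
b = 1543/431 (b = 4629*(1/1293) = 1543/431 ≈ 3.5800)
(b + 2777)/(179 + (25 + 16)²) = (1543/431 + 2777)/(179 + (25 + 16)²) = 1198430/(431*(179 + 41²)) = 1198430/(431*(179 + 1681)) = (1198430/431)/1860 = (1198430/431)*(1/1860) = 119843/80166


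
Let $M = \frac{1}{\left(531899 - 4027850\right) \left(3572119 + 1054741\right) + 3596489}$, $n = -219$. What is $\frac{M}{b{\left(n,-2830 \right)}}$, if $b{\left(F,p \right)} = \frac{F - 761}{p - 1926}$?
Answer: $- \frac{1189}{3962941700605895} \approx -3.0003 \cdot 10^{-13}$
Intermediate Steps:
$M = - \frac{1}{16175272247371}$ ($M = \frac{1}{\left(-3495951\right) 4626860 + 3596489} = \frac{1}{-16175275843860 + 3596489} = \frac{1}{-16175272247371} = - \frac{1}{16175272247371} \approx -6.1823 \cdot 10^{-14}$)
$b{\left(F,p \right)} = \frac{-761 + F}{-1926 + p}$
$\frac{M}{b{\left(n,-2830 \right)}} = - \frac{1}{16175272247371 \frac{-761 - 219}{-1926 - 2830}} = - \frac{1}{16175272247371 \frac{1}{-4756} \left(-980\right)} = - \frac{1}{16175272247371 \left(\left(- \frac{1}{4756}\right) \left(-980\right)\right)} = - \frac{1}{16175272247371 \cdot \frac{245}{1189}} = \left(- \frac{1}{16175272247371}\right) \frac{1189}{245} = - \frac{1189}{3962941700605895}$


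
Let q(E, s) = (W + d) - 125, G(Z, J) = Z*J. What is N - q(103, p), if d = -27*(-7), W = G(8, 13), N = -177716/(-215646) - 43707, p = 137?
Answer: -4730645267/107823 ≈ -43874.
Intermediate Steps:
N = -4712531003/107823 (N = -177716*(-1/215646) - 43707 = 88858/107823 - 43707 = -4712531003/107823 ≈ -43706.)
G(Z, J) = J*Z
W = 104 (W = 13*8 = 104)
d = 189
q(E, s) = 168 (q(E, s) = (104 + 189) - 125 = 293 - 125 = 168)
N - q(103, p) = -4712531003/107823 - 1*168 = -4712531003/107823 - 168 = -4730645267/107823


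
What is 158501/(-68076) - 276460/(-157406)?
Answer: -3064358723/5357785428 ≈ -0.57195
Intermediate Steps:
158501/(-68076) - 276460/(-157406) = 158501*(-1/68076) - 276460*(-1/157406) = -158501/68076 + 138230/78703 = -3064358723/5357785428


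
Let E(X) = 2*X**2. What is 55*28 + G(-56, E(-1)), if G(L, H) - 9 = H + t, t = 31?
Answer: 1582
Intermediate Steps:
G(L, H) = 40 + H (G(L, H) = 9 + (H + 31) = 9 + (31 + H) = 40 + H)
55*28 + G(-56, E(-1)) = 55*28 + (40 + 2*(-1)**2) = 1540 + (40 + 2*1) = 1540 + (40 + 2) = 1540 + 42 = 1582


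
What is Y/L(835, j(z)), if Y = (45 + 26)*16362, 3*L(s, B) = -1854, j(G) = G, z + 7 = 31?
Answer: -193617/103 ≈ -1879.8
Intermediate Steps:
z = 24 (z = -7 + 31 = 24)
L(s, B) = -618 (L(s, B) = (⅓)*(-1854) = -618)
Y = 1161702 (Y = 71*16362 = 1161702)
Y/L(835, j(z)) = 1161702/(-618) = 1161702*(-1/618) = -193617/103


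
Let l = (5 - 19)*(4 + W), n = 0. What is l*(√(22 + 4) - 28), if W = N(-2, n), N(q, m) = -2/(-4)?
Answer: 1764 - 63*√26 ≈ 1442.8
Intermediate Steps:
N(q, m) = ½ (N(q, m) = -2*(-¼) = ½)
W = ½ ≈ 0.50000
l = -63 (l = (5 - 19)*(4 + ½) = -14*9/2 = -63)
l*(√(22 + 4) - 28) = -63*(√(22 + 4) - 28) = -63*(√26 - 28) = -63*(-28 + √26) = 1764 - 63*√26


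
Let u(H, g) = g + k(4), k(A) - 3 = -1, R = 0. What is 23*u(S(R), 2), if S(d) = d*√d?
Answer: 92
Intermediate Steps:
k(A) = 2 (k(A) = 3 - 1 = 2)
S(d) = d^(3/2)
u(H, g) = 2 + g (u(H, g) = g + 2 = 2 + g)
23*u(S(R), 2) = 23*(2 + 2) = 23*4 = 92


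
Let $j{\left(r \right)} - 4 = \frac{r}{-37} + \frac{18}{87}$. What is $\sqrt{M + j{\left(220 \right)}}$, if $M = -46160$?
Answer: $\frac{i \sqrt{53147348858}}{1073} \approx 214.85 i$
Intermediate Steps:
$j{\left(r \right)} = \frac{122}{29} - \frac{r}{37}$ ($j{\left(r \right)} = 4 + \left(\frac{r}{-37} + \frac{18}{87}\right) = 4 + \left(r \left(- \frac{1}{37}\right) + 18 \cdot \frac{1}{87}\right) = 4 - \left(- \frac{6}{29} + \frac{r}{37}\right) = \frac{122}{29} - \frac{r}{37}$)
$\sqrt{M + j{\left(220 \right)}} = \sqrt{-46160 + \left(\frac{122}{29} - \frac{220}{37}\right)} = \sqrt{-46160 - \frac{1866}{1073}} = \sqrt{- \frac{49531546}{1073}} = \frac{i \sqrt{53147348858}}{1073}$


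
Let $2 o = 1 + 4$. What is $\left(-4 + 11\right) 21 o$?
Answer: $\frac{735}{2} \approx 367.5$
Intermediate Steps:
$o = \frac{5}{2}$ ($o = \frac{1 + 4}{2} = \frac{1}{2} \cdot 5 = \frac{5}{2} \approx 2.5$)
$\left(-4 + 11\right) 21 o = \left(-4 + 11\right) 21 \cdot \frac{5}{2} = 7 \cdot 21 \cdot \frac{5}{2} = 147 \cdot \frac{5}{2} = \frac{735}{2}$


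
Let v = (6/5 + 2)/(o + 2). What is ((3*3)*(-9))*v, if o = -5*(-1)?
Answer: -1296/35 ≈ -37.029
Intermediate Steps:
o = 5
v = 16/35 (v = (6/5 + 2)/(5 + 2) = (6*(⅕) + 2)/7 = (6/5 + 2)*(⅐) = (16/5)*(⅐) = 16/35 ≈ 0.45714)
((3*3)*(-9))*v = ((3*3)*(-9))*(16/35) = (9*(-9))*(16/35) = -81*16/35 = -1296/35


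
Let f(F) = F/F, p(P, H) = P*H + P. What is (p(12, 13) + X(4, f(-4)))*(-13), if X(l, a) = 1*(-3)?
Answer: -2145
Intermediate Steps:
p(P, H) = P + H*P (p(P, H) = H*P + P = P + H*P)
f(F) = 1
X(l, a) = -3
(p(12, 13) + X(4, f(-4)))*(-13) = (12*(1 + 13) - 3)*(-13) = (12*14 - 3)*(-13) = (168 - 3)*(-13) = 165*(-13) = -2145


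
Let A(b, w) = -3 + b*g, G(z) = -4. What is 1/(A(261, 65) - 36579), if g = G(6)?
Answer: -1/37626 ≈ -2.6577e-5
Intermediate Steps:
g = -4
A(b, w) = -3 - 4*b (A(b, w) = -3 + b*(-4) = -3 - 4*b)
1/(A(261, 65) - 36579) = 1/((-3 - 4*261) - 36579) = 1/((-3 - 1044) - 36579) = 1/(-1047 - 36579) = 1/(-37626) = -1/37626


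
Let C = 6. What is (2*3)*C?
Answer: 36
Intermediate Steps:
(2*3)*C = (2*3)*6 = 6*6 = 36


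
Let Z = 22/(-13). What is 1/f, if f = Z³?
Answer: -2197/10648 ≈ -0.20633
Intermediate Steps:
Z = -22/13 (Z = 22*(-1/13) = -22/13 ≈ -1.6923)
f = -10648/2197 (f = (-22/13)³ = -10648/2197 ≈ -4.8466)
1/f = 1/(-10648/2197) = -2197/10648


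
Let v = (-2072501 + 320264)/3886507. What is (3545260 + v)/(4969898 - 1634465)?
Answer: 725193476557/682272826449 ≈ 1.0629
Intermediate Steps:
v = -92223/204553 (v = -1752237*1/3886507 = -92223/204553 ≈ -0.45085)
(3545260 + v)/(4969898 - 1634465) = (3545260 - 92223/204553)/(4969898 - 1634465) = (725193476557/204553)/3335433 = (725193476557/204553)*(1/3335433) = 725193476557/682272826449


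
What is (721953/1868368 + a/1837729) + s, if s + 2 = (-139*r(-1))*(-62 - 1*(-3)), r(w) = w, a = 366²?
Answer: -28163866890530671/3433554056272 ≈ -8202.5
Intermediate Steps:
a = 133956
s = -8203 (s = -2 + (-139*(-1))*(-62 - 1*(-3)) = -2 + 139*(-62 + 3) = -2 + 139*(-59) = -2 - 8201 = -8203)
(721953/1868368 + a/1837729) + s = (721953/1868368 + 133956/1837729) - 8203 = 1577033068545/3433554056272 - 8203 = -28163866890530671/3433554056272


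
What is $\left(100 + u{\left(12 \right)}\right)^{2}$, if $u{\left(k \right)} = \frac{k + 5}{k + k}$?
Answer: $\frac{5841889}{576} \approx 10142.0$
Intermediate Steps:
$u{\left(k \right)} = \frac{5 + k}{2 k}$
$\left(100 + u{\left(12 \right)}\right)^{2} = \left(100 + \frac{5 + 12}{2 \cdot 12}\right)^{2} = \left(100 + \frac{1}{2} \cdot \frac{1}{12} \cdot 17\right)^{2} = \left(100 + \frac{17}{24}\right)^{2} = \left(\frac{2417}{24}\right)^{2} = \frac{5841889}{576}$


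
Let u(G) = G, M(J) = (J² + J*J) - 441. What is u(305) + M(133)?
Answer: 35242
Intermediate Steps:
M(J) = -441 + 2*J² (M(J) = (J² + J²) - 441 = 2*J² - 441 = -441 + 2*J²)
u(305) + M(133) = 305 + (-441 + 2*133²) = 305 + (-441 + 2*17689) = 305 + (-441 + 35378) = 305 + 34937 = 35242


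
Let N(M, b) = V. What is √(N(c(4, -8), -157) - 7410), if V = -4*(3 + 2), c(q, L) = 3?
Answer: I*√7430 ≈ 86.198*I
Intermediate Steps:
V = -20 (V = -4*5 = -20)
N(M, b) = -20
√(N(c(4, -8), -157) - 7410) = √(-20 - 7410) = √(-7430) = I*√7430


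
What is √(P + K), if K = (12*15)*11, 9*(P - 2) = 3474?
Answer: 8*√37 ≈ 48.662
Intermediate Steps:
P = 388 (P = 2 + (⅑)*3474 = 2 + 386 = 388)
K = 1980 (K = 180*11 = 1980)
√(P + K) = √(388 + 1980) = √2368 = 8*√37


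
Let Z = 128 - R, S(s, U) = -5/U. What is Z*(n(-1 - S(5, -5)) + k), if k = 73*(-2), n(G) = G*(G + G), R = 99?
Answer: -4002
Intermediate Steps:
n(G) = 2*G**2 (n(G) = G*(2*G) = 2*G**2)
Z = 29 (Z = 128 - 1*99 = 128 - 99 = 29)
k = -146
Z*(n(-1 - S(5, -5)) + k) = 29*(2*(-1 - (-5)/(-5))**2 - 146) = 29*(2*(-1 - (-5)*(-1)/5)**2 - 146) = 29*(2*(-1 - 1*1)**2 - 146) = 29*(2*(-1 - 1)**2 - 146) = 29*(2*(-2)**2 - 146) = 29*(2*4 - 146) = 29*(8 - 146) = 29*(-138) = -4002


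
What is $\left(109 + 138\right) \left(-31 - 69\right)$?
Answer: $-24700$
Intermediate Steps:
$\left(109 + 138\right) \left(-31 - 69\right) = 247 \left(-31 - 69\right) = 247 \left(-100\right) = -24700$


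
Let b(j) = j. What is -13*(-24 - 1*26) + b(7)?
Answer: 657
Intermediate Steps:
-13*(-24 - 1*26) + b(7) = -13*(-24 - 1*26) + 7 = -13*(-24 - 26) + 7 = -13*(-50) + 7 = 650 + 7 = 657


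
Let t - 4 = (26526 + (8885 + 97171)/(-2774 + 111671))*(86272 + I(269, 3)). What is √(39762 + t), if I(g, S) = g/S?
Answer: 4*√188662507716886881/36299 ≈ 47864.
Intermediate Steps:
t = 83157875764266/36299 (t = 4 + (26526 + (8885 + 97171)/(-2774 + 111671))*(86272 + 269/3) = 4 + (26526 + 106056/108897)*(86272 + 269*(⅓)) = 4 + (26526 + 106056*(1/108897))*(86272 + 269/3) = 4 + (26526 + 35352/36299)*(259085/3) = 4 + (962902626/36299)*(259085/3) = 4 + 83157875619070/36299 = 83157875764266/36299 ≈ 2.2909e+9)
√(39762 + t) = √(39762 + 83157875764266/36299) = √(83159319085104/36299) = 4*√188662507716886881/36299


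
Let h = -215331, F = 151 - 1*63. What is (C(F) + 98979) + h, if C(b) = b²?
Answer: -108608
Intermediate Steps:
F = 88 (F = 151 - 63 = 88)
(C(F) + 98979) + h = (88² + 98979) - 215331 = (7744 + 98979) - 215331 = 106723 - 215331 = -108608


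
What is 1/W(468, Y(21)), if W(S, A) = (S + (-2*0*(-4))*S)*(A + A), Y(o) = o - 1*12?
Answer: 1/8424 ≈ 0.00011871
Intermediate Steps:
Y(o) = -12 + o (Y(o) = o - 12 = -12 + o)
W(S, A) = 2*A*S (W(S, A) = (S + (0*(-4))*S)*(2*A) = (S + 0*S)*(2*A) = (S + 0)*(2*A) = S*(2*A) = 2*A*S)
1/W(468, Y(21)) = 1/(2*(-12 + 21)*468) = 1/(2*9*468) = 1/8424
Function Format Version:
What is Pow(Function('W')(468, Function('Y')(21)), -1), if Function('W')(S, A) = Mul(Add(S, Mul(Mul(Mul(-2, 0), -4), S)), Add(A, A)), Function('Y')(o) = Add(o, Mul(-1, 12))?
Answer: Rational(1, 8424) ≈ 0.00011871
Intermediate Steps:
Function('Y')(o) = Add(-12, o) (Function('Y')(o) = Add(o, -12) = Add(-12, o))
Function('W')(S, A) = Mul(2, A, S) (Function('W')(S, A) = Mul(Add(S, Mul(Mul(0, -4), S)), Mul(2, A)) = Mul(Add(S, Mul(0, S)), Mul(2, A)) = Mul(Add(S, 0), Mul(2, A)) = Mul(S, Mul(2, A)) = Mul(2, A, S))
Pow(Function('W')(468, Function('Y')(21)), -1) = Pow(Mul(2, Add(-12, 21), 468), -1) = Pow(Mul(2, 9, 468), -1) = Pow(8424, -1) = Rational(1, 8424)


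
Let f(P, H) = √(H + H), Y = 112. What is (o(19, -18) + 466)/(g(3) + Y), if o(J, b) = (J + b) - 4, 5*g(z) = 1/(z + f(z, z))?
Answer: 3896145/944161 + 2315*√6/944161 ≈ 4.1326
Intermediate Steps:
f(P, H) = √2*√H (f(P, H) = √(2*H) = √2*√H)
g(z) = 1/(5*(z + √2*√z))
o(J, b) = -4 + J + b
(o(19, -18) + 466)/(g(3) + Y) = ((-4 + 19 - 18) + 466)/(1/(5*(3 + √2*√3)) + 112) = (-3 + 466)/(1/(5*(3 + √6)) + 112) = 463/(112 + 1/(5*(3 + √6)))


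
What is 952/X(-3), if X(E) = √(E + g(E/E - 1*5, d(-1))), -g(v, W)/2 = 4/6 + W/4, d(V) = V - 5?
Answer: -476*I*√3 ≈ -824.46*I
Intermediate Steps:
d(V) = -5 + V
g(v, W) = -4/3 - W/2 (g(v, W) = -2*(4/6 + W/4) = -2*(4*(⅙) + W*(¼)) = -2*(⅔ + W/4) = -4/3 - W/2)
X(E) = √(5/3 + E) (X(E) = √(E + (-4/3 - (-5 - 1)/2)) = √(E + (-4/3 - ½*(-6))) = √(E + (-4/3 + 3)) = √(E + 5/3) = √(5/3 + E))
952/X(-3) = 952/((√(15 + 9*(-3))/3)) = 952/((√(15 - 27)/3)) = 952/((√(-12)/3)) = 952/(((2*I*√3)/3)) = 952/((2*I*√3/3)) = 952*(-I*√3/2) = -476*I*√3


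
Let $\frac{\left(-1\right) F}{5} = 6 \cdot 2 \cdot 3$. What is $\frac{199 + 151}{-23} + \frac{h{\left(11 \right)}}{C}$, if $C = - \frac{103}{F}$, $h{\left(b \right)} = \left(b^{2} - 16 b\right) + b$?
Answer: $- \frac{218210}{2369} \approx -92.111$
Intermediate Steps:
$F = -180$ ($F = - 5 \cdot 6 \cdot 2 \cdot 3 = - 5 \cdot 12 \cdot 3 = \left(-5\right) 36 = -180$)
$h{\left(b \right)} = b^{2} - 15 b$
$C = \frac{103}{180}$ ($C = - \frac{103}{-180} = \left(-103\right) \left(- \frac{1}{180}\right) = \frac{103}{180} \approx 0.57222$)
$\frac{199 + 151}{-23} + \frac{h{\left(11 \right)}}{C} = \frac{199 + 151}{-23} + \frac{11 \left(-15 + 11\right)}{\frac{103}{180}} = 350 \left(- \frac{1}{23}\right) + 11 \left(-4\right) \frac{180}{103} = - \frac{350}{23} - \frac{7920}{103} = - \frac{218210}{2369}$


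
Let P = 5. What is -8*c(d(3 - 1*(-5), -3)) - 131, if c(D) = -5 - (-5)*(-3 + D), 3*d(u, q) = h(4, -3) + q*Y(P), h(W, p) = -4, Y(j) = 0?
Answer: 247/3 ≈ 82.333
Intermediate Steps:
d(u, q) = -4/3 (d(u, q) = (-4 + q*0)/3 = (-4 + 0)/3 = (⅓)*(-4) = -4/3)
c(D) = -20 + 5*D (c(D) = -5 - (15 - 5*D) = -5 + (-15 + 5*D) = -20 + 5*D)
-8*c(d(3 - 1*(-5), -3)) - 131 = -8*(-20 + 5*(-4/3)) - 131 = -8*(-20 - 20/3) - 131 = -8*(-80/3) - 131 = 640/3 - 131 = 247/3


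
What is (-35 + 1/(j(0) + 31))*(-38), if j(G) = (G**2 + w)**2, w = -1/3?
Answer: 186029/140 ≈ 1328.8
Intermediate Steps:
w = -1/3 (w = -1*1/3 = -1/3 ≈ -0.33333)
j(G) = (-1/3 + G**2)**2 (j(G) = (G**2 - 1/3)**2 = (-1/3 + G**2)**2)
(-35 + 1/(j(0) + 31))*(-38) = (-35 + 1/((-1 + 3*0**2)**2/9 + 31))*(-38) = (-35 + 1/((-1 + 3*0)**2/9 + 31))*(-38) = (-35 + 1/((-1 + 0)**2/9 + 31))*(-38) = (-35 + 1/((1/9)*(-1)**2 + 31))*(-38) = (-35 + 1/((1/9)*1 + 31))*(-38) = (-35 + 1/(1/9 + 31))*(-38) = (-35 + 1/(280/9))*(-38) = (-35 + 9/280)*(-38) = -9791/280*(-38) = 186029/140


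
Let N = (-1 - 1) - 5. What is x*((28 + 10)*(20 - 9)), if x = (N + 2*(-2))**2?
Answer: 50578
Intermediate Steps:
N = -7 (N = -2 - 5 = -7)
x = 121 (x = (-7 + 2*(-2))**2 = (-7 - 4)**2 = (-11)**2 = 121)
x*((28 + 10)*(20 - 9)) = 121*((28 + 10)*(20 - 9)) = 121*(38*11) = 121*418 = 50578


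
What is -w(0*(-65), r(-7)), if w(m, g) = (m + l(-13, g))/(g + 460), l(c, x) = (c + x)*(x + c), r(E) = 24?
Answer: -1/4 ≈ -0.25000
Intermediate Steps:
l(c, x) = (c + x)**2 (l(c, x) = (c + x)*(c + x) = (c + x)**2)
w(m, g) = (m + (-13 + g)**2)/(460 + g) (w(m, g) = (m + (-13 + g)**2)/(g + 460) = (m + (-13 + g)**2)/(460 + g))
-w(0*(-65), r(-7)) = -(0*(-65) + (-13 + 24)**2)/(460 + 24) = -(0 + 11**2)/484 = -(0 + 121)/484 = -121/484 = -1*1/4 = -1/4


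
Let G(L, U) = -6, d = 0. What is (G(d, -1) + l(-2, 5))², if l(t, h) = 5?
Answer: 1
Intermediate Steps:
(G(d, -1) + l(-2, 5))² = (-6 + 5)² = (-1)² = 1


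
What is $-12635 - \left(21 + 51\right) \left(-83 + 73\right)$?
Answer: $-11915$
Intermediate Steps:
$-12635 - \left(21 + 51\right) \left(-83 + 73\right) = -12635 - 72 \left(-10\right) = -12635 - -720 = -12635 + 720 = -11915$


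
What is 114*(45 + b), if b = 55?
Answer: 11400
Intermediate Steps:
114*(45 + b) = 114*(45 + 55) = 114*100 = 11400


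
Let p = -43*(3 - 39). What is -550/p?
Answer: -275/774 ≈ -0.35530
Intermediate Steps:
p = 1548 (p = -43*(-36) = 1548)
-550/p = -550/1548 = -550*1/1548 = -275/774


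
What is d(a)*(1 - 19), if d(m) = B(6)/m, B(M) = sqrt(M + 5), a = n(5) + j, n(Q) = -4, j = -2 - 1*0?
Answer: 3*sqrt(11) ≈ 9.9499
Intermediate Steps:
j = -2 (j = -2 + 0 = -2)
a = -6 (a = -4 - 2 = -6)
B(M) = sqrt(5 + M)
d(m) = sqrt(11)/m (d(m) = sqrt(5 + 6)/m = sqrt(11)/m)
d(a)*(1 - 19) = (sqrt(11)/(-6))*(1 - 19) = (sqrt(11)*(-1/6))*(-18) = -sqrt(11)/6*(-18) = 3*sqrt(11)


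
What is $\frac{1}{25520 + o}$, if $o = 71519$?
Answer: $\frac{1}{97039} \approx 1.0305 \cdot 10^{-5}$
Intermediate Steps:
$\frac{1}{25520 + o} = \frac{1}{25520 + 71519} = \frac{1}{97039}$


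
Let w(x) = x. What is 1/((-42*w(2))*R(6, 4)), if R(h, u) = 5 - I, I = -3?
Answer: -1/672 ≈ -0.0014881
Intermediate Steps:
R(h, u) = 8 (R(h, u) = 5 - 1*(-3) = 5 + 3 = 8)
1/((-42*w(2))*R(6, 4)) = 1/(-42*2*8) = 1/(-84*8) = 1/(-672) = -1/672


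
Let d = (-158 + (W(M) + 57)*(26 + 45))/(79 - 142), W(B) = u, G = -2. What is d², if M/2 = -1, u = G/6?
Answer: 134467216/35721 ≈ 3764.4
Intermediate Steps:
u = -⅓ (u = -2/6 = -2*⅙ = -⅓ ≈ -0.33333)
M = -2 (M = 2*(-1) = -2)
W(B) = -⅓
d = -11596/189 (d = (-158 + (-⅓ + 57)*(26 + 45))/(79 - 142) = (-158 + (170/3)*71)/(-63) = (-158 + 12070/3)*(-1/63) = (11596/3)*(-1/63) = -11596/189 ≈ -61.354)
d² = (-11596/189)² = 134467216/35721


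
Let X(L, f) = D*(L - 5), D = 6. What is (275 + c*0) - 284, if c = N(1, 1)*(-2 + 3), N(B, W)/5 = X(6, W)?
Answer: -9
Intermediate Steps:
X(L, f) = -30 + 6*L (X(L, f) = 6*(L - 5) = 6*(-5 + L) = -30 + 6*L)
N(B, W) = 30 (N(B, W) = 5*(-30 + 6*6) = 5*(-30 + 36) = 5*6 = 30)
c = 30 (c = 30*(-2 + 3) = 30*1 = 30)
(275 + c*0) - 284 = (275 + 30*0) - 284 = (275 + 0) - 284 = 275 - 284 = -9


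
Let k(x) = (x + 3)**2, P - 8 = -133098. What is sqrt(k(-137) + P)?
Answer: I*sqrt(115134) ≈ 339.31*I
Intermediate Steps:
P = -133090 (P = 8 - 133098 = -133090)
k(x) = (3 + x)**2
sqrt(k(-137) + P) = sqrt((3 - 137)**2 - 133090) = sqrt((-134)**2 - 133090) = sqrt(17956 - 133090) = sqrt(-115134) = I*sqrt(115134)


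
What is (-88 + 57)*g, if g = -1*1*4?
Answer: 124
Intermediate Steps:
g = -4 (g = -1*4 = -4)
(-88 + 57)*g = (-88 + 57)*(-4) = -31*(-4) = 124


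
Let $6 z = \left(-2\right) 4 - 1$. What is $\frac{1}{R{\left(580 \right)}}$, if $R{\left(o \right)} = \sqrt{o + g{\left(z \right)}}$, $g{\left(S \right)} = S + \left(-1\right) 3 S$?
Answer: $\frac{\sqrt{583}}{583} \approx 0.041416$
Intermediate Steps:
$z = - \frac{3}{2}$ ($z = \frac{\left(-2\right) 4 - 1}{6} = \frac{-8 - 1}{6} = \frac{1}{6} \left(-9\right) = - \frac{3}{2} \approx -1.5$)
$g{\left(S \right)} = - 2 S$ ($g{\left(S \right)} = S - 3 S = - 2 S$)
$R{\left(o \right)} = \sqrt{3 + o}$ ($R{\left(o \right)} = \sqrt{o - -3} = \sqrt{o + 3} = \sqrt{3 + o}$)
$\frac{1}{R{\left(580 \right)}} = \frac{1}{\sqrt{3 + 580}} = \frac{1}{\sqrt{583}} = \frac{\sqrt{583}}{583}$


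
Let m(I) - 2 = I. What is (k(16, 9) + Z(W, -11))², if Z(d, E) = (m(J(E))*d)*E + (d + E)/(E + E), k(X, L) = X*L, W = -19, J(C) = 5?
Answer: 313006864/121 ≈ 2.5868e+6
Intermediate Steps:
m(I) = 2 + I
k(X, L) = L*X
Z(d, E) = (E + d)/(2*E) + 7*E*d (Z(d, E) = ((2 + 5)*d)*E + (d + E)/(E + E) = (7*d)*E + (E + d)/((2*E)) = 7*E*d + (E + d)*(1/(2*E)) = 7*E*d + (E + d)/(2*E) = (E + d)/(2*E) + 7*E*d)
(k(16, 9) + Z(W, -11))² = (9*16 + (½)*(-19 - 11*(1 + 14*(-11)*(-19)))/(-11))² = (144 + (½)*(-1/11)*(-19 - 11*(1 + 2926)))² = (144 + (½)*(-1/11)*(-19 - 11*2927))² = (144 + (½)*(-1/11)*(-19 - 32197))² = (144 + (½)*(-1/11)*(-32216))² = (144 + 16108/11)² = (17692/11)² = 313006864/121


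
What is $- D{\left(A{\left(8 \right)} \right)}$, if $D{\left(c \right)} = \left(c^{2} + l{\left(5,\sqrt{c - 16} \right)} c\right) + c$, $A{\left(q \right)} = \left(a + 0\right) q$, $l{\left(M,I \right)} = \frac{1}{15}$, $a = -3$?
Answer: $- \frac{2752}{5} \approx -550.4$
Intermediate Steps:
$l{\left(M,I \right)} = \frac{1}{15}$
$A{\left(q \right)} = - 3 q$ ($A{\left(q \right)} = \left(-3 + 0\right) q = - 3 q$)
$D{\left(c \right)} = c^{2} + \frac{16 c}{15}$ ($D{\left(c \right)} = \left(c^{2} + \frac{c}{15}\right) + c = c^{2} + \frac{16 c}{15}$)
$- D{\left(A{\left(8 \right)} \right)} = - \frac{\left(-3\right) 8 \left(16 + 15 \left(\left(-3\right) 8\right)\right)}{15} = - \frac{\left(-24\right) \left(16 + 15 \left(-24\right)\right)}{15} = - \frac{\left(-24\right) \left(16 - 360\right)}{15} = - \frac{\left(-24\right) \left(-344\right)}{15} = \left(-1\right) \frac{2752}{5} = - \frac{2752}{5}$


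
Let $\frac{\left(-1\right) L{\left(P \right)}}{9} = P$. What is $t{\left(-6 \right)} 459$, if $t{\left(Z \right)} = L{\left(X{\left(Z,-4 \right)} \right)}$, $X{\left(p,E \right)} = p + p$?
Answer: $49572$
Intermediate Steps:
$X{\left(p,E \right)} = 2 p$
$L{\left(P \right)} = - 9 P$
$t{\left(Z \right)} = - 18 Z$ ($t{\left(Z \right)} = - 9 \cdot 2 Z = - 18 Z$)
$t{\left(-6 \right)} 459 = \left(-18\right) \left(-6\right) 459 = 108 \cdot 459 = 49572$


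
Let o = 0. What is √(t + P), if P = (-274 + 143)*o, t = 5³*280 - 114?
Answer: √34886 ≈ 186.78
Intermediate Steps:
t = 34886 (t = 125*280 - 114 = 35000 - 114 = 34886)
P = 0 (P = (-274 + 143)*0 = -131*0 = 0)
√(t + P) = √(34886 + 0) = √34886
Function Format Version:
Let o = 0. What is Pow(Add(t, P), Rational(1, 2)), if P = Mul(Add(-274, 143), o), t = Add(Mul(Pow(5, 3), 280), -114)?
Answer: Pow(34886, Rational(1, 2)) ≈ 186.78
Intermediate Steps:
t = 34886 (t = Add(Mul(125, 280), -114) = Add(35000, -114) = 34886)
P = 0 (P = Mul(Add(-274, 143), 0) = Mul(-131, 0) = 0)
Pow(Add(t, P), Rational(1, 2)) = Pow(Add(34886, 0), Rational(1, 2)) = Pow(34886, Rational(1, 2))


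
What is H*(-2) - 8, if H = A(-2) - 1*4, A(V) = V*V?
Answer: -8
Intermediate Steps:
A(V) = V²
H = 0 (H = (-2)² - 1*4 = 4 - 4 = 0)
H*(-2) - 8 = 0*(-2) - 8 = 0 - 8 = -8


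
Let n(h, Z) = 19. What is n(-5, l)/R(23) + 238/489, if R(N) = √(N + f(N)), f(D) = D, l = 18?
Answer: 238/489 + 19*√46/46 ≈ 3.2881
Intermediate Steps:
R(N) = √2*√N (R(N) = √(N + N) = √(2*N) = √2*√N)
n(-5, l)/R(23) + 238/489 = 19/((√2*√23)) + 238/489 = 19/(√46) + 238*(1/489) = 19*(√46/46) + 238/489 = 19*√46/46 + 238/489 = 238/489 + 19*√46/46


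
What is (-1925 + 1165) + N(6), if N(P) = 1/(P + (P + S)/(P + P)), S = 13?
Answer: -69148/91 ≈ -759.87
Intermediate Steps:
N(P) = 1/(P + (13 + P)/(2*P)) (N(P) = 1/(P + (P + 13)/(P + P)) = 1/(P + (13 + P)/((2*P))) = 1/(P + (13 + P)*(1/(2*P))) = 1/(P + (13 + P)/(2*P)))
(-1925 + 1165) + N(6) = (-1925 + 1165) + 2*6/(13 + 6 + 2*6²) = -760 + 2*6/(13 + 6 + 2*36) = -760 + 2*6/(13 + 6 + 72) = -760 + 2*6/91 = -760 + 2*6*(1/91) = -760 + 12/91 = -69148/91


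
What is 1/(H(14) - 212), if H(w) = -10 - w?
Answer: -1/236 ≈ -0.0042373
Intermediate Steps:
1/(H(14) - 212) = 1/((-10 - 1*14) - 212) = 1/((-10 - 14) - 212) = 1/(-24 - 212) = 1/(-236) = -1/236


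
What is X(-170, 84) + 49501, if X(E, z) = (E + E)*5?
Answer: 47801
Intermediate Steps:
X(E, z) = 10*E (X(E, z) = (2*E)*5 = 10*E)
X(-170, 84) + 49501 = 10*(-170) + 49501 = -1700 + 49501 = 47801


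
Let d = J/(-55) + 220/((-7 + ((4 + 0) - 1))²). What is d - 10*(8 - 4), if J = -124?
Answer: -5279/220 ≈ -23.995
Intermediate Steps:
d = 3521/220 (d = -124/(-55) + 220/((-7 + ((4 + 0) - 1))²) = -124*(-1/55) + 220/((-7 + (4 - 1))²) = 124/55 + 220/((-7 + 3)²) = 124/55 + 220/((-4)²) = 124/55 + 220/16 = 124/55 + 220*(1/16) = 124/55 + 55/4 = 3521/220 ≈ 16.005)
d - 10*(8 - 4) = 3521/220 - 10*(8 - 4) = 3521/220 - 10*4 = 3521/220 - 40 = -5279/220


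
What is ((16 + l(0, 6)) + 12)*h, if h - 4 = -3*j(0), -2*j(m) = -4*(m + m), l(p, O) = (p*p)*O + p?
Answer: 112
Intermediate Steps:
l(p, O) = p + O*p**2 (l(p, O) = p**2*O + p = O*p**2 + p = p + O*p**2)
j(m) = 4*m (j(m) = -(-2)*(m + m) = -(-2)*2*m = -(-4)*m = 4*m)
h = 4 (h = 4 - 12*0 = 4 - 3*0 = 4 + 0 = 4)
((16 + l(0, 6)) + 12)*h = ((16 + 0*(1 + 6*0)) + 12)*4 = ((16 + 0*(1 + 0)) + 12)*4 = ((16 + 0*1) + 12)*4 = ((16 + 0) + 12)*4 = (16 + 12)*4 = 28*4 = 112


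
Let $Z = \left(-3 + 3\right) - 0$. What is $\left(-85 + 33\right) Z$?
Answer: $0$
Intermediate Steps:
$Z = 0$ ($Z = 0 + 0 = 0$)
$\left(-85 + 33\right) Z = \left(-85 + 33\right) 0 = \left(-52\right) 0 = 0$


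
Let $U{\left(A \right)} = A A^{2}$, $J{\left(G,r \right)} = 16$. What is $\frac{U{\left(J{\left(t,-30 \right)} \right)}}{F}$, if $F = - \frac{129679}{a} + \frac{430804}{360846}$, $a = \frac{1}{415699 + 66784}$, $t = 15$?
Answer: $- \frac{739012608}{11288690559225409} \approx -6.5465 \cdot 10^{-8}$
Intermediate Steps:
$a = \frac{1}{482483} \approx 2.0726 \cdot 10^{-6}$
$U{\left(A \right)} = A^{3}$
$F = - \frac{11288690559225409}{180423}$ ($F = - 129679 \frac{1}{\frac{1}{482483}} + \frac{430804}{360846} = \left(-129679\right) 482483 + 430804 \cdot \frac{1}{360846} = -62567912957 + \frac{215402}{180423} = - \frac{11288690559225409}{180423} \approx -6.2568 \cdot 10^{10}$)
$\frac{U{\left(J{\left(t,-30 \right)} \right)}}{F} = \frac{16^{3}}{- \frac{11288690559225409}{180423}} = 4096 \left(- \frac{180423}{11288690559225409}\right) = - \frac{739012608}{11288690559225409}$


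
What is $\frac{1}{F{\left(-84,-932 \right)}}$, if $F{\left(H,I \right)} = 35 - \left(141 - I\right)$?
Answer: $- \frac{1}{1038} \approx -0.00096339$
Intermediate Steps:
$F{\left(H,I \right)} = -106 + I$ ($F{\left(H,I \right)} = 35 + \left(-141 + I\right) = -106 + I$)
$\frac{1}{F{\left(-84,-932 \right)}} = \frac{1}{-106 - 932} = \frac{1}{-1038} = - \frac{1}{1038}$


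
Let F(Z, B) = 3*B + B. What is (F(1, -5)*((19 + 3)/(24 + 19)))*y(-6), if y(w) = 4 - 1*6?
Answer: 880/43 ≈ 20.465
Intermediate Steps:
y(w) = -2 (y(w) = 4 - 6 = -2)
F(Z, B) = 4*B
(F(1, -5)*((19 + 3)/(24 + 19)))*y(-6) = ((4*(-5))*((19 + 3)/(24 + 19)))*(-2) = -440/43*(-2) = 880/43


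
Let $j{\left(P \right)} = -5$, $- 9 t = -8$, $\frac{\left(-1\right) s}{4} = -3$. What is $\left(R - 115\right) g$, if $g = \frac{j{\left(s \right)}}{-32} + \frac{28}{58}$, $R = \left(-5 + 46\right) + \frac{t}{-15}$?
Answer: $- \frac{2964407}{62640} \approx -47.325$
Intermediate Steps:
$s = 12$ ($s = \left(-4\right) \left(-3\right) = 12$)
$t = \frac{8}{9}$ ($t = \left(- \frac{1}{9}\right) \left(-8\right) = \frac{8}{9} \approx 0.88889$)
$R = \frac{5527}{135}$ ($R = \left(-5 + 46\right) + \frac{8}{9 \left(-15\right)} = 41 + \frac{8}{9} \left(- \frac{1}{15}\right) = 41 - \frac{8}{135} = \frac{5527}{135} \approx 40.941$)
$g = \frac{593}{928}$ ($g = - \frac{5}{-32} + \frac{28}{58} = \left(-5\right) \left(- \frac{1}{32}\right) + 28 \cdot \frac{1}{58} = \frac{5}{32} + \frac{14}{29} = \frac{593}{928} \approx 0.63901$)
$\left(R - 115\right) g = \left(\frac{5527}{135} - 115\right) \frac{593}{928} = \left(- \frac{9998}{135}\right) \frac{593}{928} = - \frac{2964407}{62640}$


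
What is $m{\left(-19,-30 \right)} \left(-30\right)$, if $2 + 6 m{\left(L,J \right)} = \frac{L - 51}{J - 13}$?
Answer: $\frac{80}{43} \approx 1.8605$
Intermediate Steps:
$m{\left(L,J \right)} = - \frac{1}{3} + \frac{-51 + L}{6 \left(-13 + J\right)}$ ($m{\left(L,J \right)} = - \frac{1}{3} + \frac{\left(L - 51\right) \frac{1}{J - 13}}{6} = - \frac{1}{3} + \frac{\left(-51 + L\right) \frac{1}{-13 + J}}{6} = - \frac{1}{3} + \frac{\frac{1}{-13 + J} \left(-51 + L\right)}{6} = - \frac{1}{3} + \frac{-51 + L}{6 \left(-13 + J\right)}$)
$m{\left(-19,-30 \right)} \left(-30\right) = \frac{-25 - 19 - -60}{6 \left(-13 - 30\right)} \left(-30\right) = \frac{-25 - 19 + 60}{6 \left(-43\right)} \left(-30\right) = \frac{1}{6} \left(- \frac{1}{43}\right) 16 \left(-30\right) = \left(- \frac{8}{129}\right) \left(-30\right) = \frac{80}{43}$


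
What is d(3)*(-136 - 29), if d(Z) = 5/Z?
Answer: -275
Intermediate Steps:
d(3)*(-136 - 29) = (5/3)*(-136 - 29) = (5*(⅓))*(-165) = (5/3)*(-165) = -275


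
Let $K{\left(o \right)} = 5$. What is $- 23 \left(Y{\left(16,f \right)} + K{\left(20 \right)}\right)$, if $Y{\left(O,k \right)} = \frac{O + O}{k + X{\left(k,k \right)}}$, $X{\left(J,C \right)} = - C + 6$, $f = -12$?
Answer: $- \frac{713}{3} \approx -237.67$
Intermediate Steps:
$X{\left(J,C \right)} = 6 - C$
$Y{\left(O,k \right)} = \frac{O}{3}$ ($Y{\left(O,k \right)} = \frac{O + O}{k - \left(-6 + k\right)} = \frac{2 O}{6} = 2 O \frac{1}{6} = \frac{O}{3}$)
$- 23 \left(Y{\left(16,f \right)} + K{\left(20 \right)}\right) = - 23 \left(\frac{1}{3} \cdot 16 + 5\right) = - 23 \left(\frac{16}{3} + 5\right) = \left(-23\right) \frac{31}{3} = - \frac{713}{3}$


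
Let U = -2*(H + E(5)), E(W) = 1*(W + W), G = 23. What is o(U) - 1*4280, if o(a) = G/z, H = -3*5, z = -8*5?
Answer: -171223/40 ≈ -4280.6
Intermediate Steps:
z = -40
H = -15
E(W) = 2*W (E(W) = 1*(2*W) = 2*W)
U = 10 (U = -2*(-15 + 2*5) = -2*(-15 + 10) = -2*(-5) = 10)
o(a) = -23/40 (o(a) = 23/(-40) = 23*(-1/40) = -23/40)
o(U) - 1*4280 = -23/40 - 1*4280 = -23/40 - 4280 = -171223/40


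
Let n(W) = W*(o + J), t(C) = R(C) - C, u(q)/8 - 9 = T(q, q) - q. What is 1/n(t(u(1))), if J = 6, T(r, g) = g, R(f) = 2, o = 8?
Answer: -1/980 ≈ -0.0010204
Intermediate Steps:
u(q) = 72 (u(q) = 72 + 8*(q - q) = 72 + 8*0 = 72 + 0 = 72)
t(C) = 2 - C
n(W) = 14*W (n(W) = W*(8 + 6) = W*14 = 14*W)
1/n(t(u(1))) = 1/(14*(2 - 1*72)) = 1/(14*(2 - 72)) = 1/(14*(-70)) = 1/(-980) = -1/980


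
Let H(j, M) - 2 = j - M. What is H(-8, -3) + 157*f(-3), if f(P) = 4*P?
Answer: -1887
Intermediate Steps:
H(j, M) = 2 + j - M (H(j, M) = 2 + (j - M) = 2 + j - M)
H(-8, -3) + 157*f(-3) = (2 - 8 - 1*(-3)) + 157*(4*(-3)) = (2 - 8 + 3) + 157*(-12) = -3 - 1884 = -1887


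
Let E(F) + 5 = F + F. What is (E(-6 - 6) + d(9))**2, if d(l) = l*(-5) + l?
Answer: 4225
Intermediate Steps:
d(l) = -4*l (d(l) = -5*l + l = -4*l)
E(F) = -5 + 2*F (E(F) = -5 + (F + F) = -5 + 2*F)
(E(-6 - 6) + d(9))**2 = ((-5 + 2*(-6 - 6)) - 4*9)**2 = ((-5 + 2*(-12)) - 36)**2 = ((-5 - 24) - 36)**2 = (-29 - 36)**2 = (-65)**2 = 4225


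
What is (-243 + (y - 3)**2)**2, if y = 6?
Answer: 54756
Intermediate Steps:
(-243 + (y - 3)**2)**2 = (-243 + (6 - 3)**2)**2 = (-243 + 3**2)**2 = (-243 + 9)**2 = (-234)**2 = 54756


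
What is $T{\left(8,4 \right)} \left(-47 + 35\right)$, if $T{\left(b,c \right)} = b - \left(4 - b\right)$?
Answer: $-144$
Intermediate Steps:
$T{\left(b,c \right)} = -4 + 2 b$ ($T{\left(b,c \right)} = b + \left(-4 + b\right) = -4 + 2 b$)
$T{\left(8,4 \right)} \left(-47 + 35\right) = \left(-4 + 2 \cdot 8\right) \left(-47 + 35\right) = \left(-4 + 16\right) \left(-12\right) = 12 \left(-12\right) = -144$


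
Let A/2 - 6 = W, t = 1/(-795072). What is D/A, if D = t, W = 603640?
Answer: -1/959884065024 ≈ -1.0418e-12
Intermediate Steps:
t = -1/795072 ≈ -1.2577e-6
D = -1/795072 ≈ -1.2577e-6
A = 1207292 (A = 12 + 2*603640 = 12 + 1207280 = 1207292)
D/A = -1/795072/1207292 = -1/795072*1/1207292 = -1/959884065024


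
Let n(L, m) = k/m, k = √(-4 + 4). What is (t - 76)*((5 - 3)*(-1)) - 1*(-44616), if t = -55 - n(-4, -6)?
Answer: 44878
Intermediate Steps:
k = 0 (k = √0 = 0)
n(L, m) = 0 (n(L, m) = 0/m = 0)
t = -55 (t = -55 - 1*0 = -55 + 0 = -55)
(t - 76)*((5 - 3)*(-1)) - 1*(-44616) = (-55 - 76)*((5 - 3)*(-1)) - 1*(-44616) = -262*(-1) + 44616 = -131*(-2) + 44616 = 262 + 44616 = 44878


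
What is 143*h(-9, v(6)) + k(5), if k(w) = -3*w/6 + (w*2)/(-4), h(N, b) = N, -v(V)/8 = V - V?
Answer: -1292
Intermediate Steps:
v(V) = 0 (v(V) = -8*(V - V) = -8*0 = 0)
k(w) = -w (k(w) = -w/2 + (2*w)*(-1/4) = -w/2 - w/2 = -w)
143*h(-9, v(6)) + k(5) = 143*(-9) - 1*5 = -1287 - 5 = -1292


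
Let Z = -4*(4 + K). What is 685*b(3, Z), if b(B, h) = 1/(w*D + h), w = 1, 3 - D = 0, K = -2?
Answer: -137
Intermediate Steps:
D = 3 (D = 3 - 1*0 = 3 + 0 = 3)
Z = -8 (Z = -4*(4 - 2) = -4*2 = -8)
b(B, h) = 1/(3 + h) (b(B, h) = 1/(1*3 + h) = 1/(3 + h))
685*b(3, Z) = 685/(3 - 8) = 685/(-5) = 685*(-⅕) = -137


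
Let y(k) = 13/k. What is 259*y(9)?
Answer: 3367/9 ≈ 374.11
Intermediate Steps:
259*y(9) = 259*(13/9) = 3367/9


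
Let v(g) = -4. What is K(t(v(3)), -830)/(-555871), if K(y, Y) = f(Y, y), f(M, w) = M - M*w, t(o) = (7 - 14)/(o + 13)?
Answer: 13280/5002839 ≈ 0.0026545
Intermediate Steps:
t(o) = -7/(13 + o)
f(M, w) = M - M*w
K(y, Y) = Y*(1 - y)
K(t(v(3)), -830)/(-555871) = -830*(1 - (-7)/(13 - 4))/(-555871) = -830*(1 - (-7)/9)*(-1/555871) = -830*(1 - 1*(-7/9))*(-1/555871) = -830*(1 + 7/9)*(-1/555871) = -830*16/9*(-1/555871) = -13280/9*(-1/555871) = 13280/5002839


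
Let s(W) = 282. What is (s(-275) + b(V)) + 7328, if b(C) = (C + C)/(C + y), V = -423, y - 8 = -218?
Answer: 1605992/211 ≈ 7611.3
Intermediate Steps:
y = -210 (y = 8 - 218 = -210)
b(C) = 2*C/(-210 + C) (b(C) = (C + C)/(C - 210) = (2*C)/(-210 + C) = 2*C/(-210 + C))
(s(-275) + b(V)) + 7328 = (282 + 2*(-423)/(-210 - 423)) + 7328 = (282 + 2*(-423)/(-633)) + 7328 = (282 + 2*(-423)*(-1/633)) + 7328 = (282 + 282/211) + 7328 = 59784/211 + 7328 = 1605992/211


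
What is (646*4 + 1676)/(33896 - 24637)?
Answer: 4260/9259 ≈ 0.46009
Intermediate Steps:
(646*4 + 1676)/(33896 - 24637) = (2584 + 1676)/9259 = 4260*(1/9259) = 4260/9259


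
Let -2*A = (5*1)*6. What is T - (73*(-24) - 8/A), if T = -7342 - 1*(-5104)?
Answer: -7298/15 ≈ -486.53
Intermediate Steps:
A = -15 (A = -5*1*6/2 = -5*6/2 = -½*30 = -15)
T = -2238 (T = -7342 + 5104 = -2238)
T - (73*(-24) - 8/A) = -2238 - (73*(-24) - 8/(-15)) = -2238 - (-1752 - 8*(-1/15)) = -2238 - (-1752 + 8/15) = -2238 - 1*(-26272/15) = -2238 + 26272/15 = -7298/15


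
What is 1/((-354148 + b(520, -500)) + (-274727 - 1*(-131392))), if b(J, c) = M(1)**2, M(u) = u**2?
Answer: -1/497482 ≈ -2.0101e-6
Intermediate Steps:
b(J, c) = 1 (b(J, c) = (1**2)**2 = 1**2 = 1)
1/((-354148 + b(520, -500)) + (-274727 - 1*(-131392))) = 1/((-354148 + 1) + (-274727 - 1*(-131392))) = 1/(-354147 + (-274727 + 131392)) = 1/(-354147 - 143335) = 1/(-497482) = -1/497482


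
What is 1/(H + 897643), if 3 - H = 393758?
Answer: 1/503888 ≈ 1.9846e-6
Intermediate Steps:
H = -393755 (H = 3 - 1*393758 = 3 - 393758 = -393755)
1/(H + 897643) = 1/(-393755 + 897643) = 1/503888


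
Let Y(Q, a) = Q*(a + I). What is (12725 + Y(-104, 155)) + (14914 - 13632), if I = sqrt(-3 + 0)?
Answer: -2113 - 104*I*sqrt(3) ≈ -2113.0 - 180.13*I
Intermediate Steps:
I = I*sqrt(3) (I = sqrt(-3) = I*sqrt(3) ≈ 1.732*I)
Y(Q, a) = Q*(a + I*sqrt(3))
(12725 + Y(-104, 155)) + (14914 - 13632) = (12725 - 104*(155 + I*sqrt(3))) + (14914 - 13632) = (12725 + (-16120 - 104*I*sqrt(3))) + 1282 = (-3395 - 104*I*sqrt(3)) + 1282 = -2113 - 104*I*sqrt(3)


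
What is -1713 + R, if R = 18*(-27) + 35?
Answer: -2164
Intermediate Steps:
R = -451 (R = -486 + 35 = -451)
-1713 + R = -1713 - 451 = -2164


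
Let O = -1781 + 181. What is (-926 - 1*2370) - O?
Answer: -1696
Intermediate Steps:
O = -1600
(-926 - 1*2370) - O = (-926 - 1*2370) - 1*(-1600) = (-926 - 2370) + 1600 = -3296 + 1600 = -1696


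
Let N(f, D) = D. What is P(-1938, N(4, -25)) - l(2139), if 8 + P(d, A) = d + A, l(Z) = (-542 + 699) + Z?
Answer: -4267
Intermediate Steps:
l(Z) = 157 + Z
P(d, A) = -8 + A + d (P(d, A) = -8 + (d + A) = -8 + (A + d) = -8 + A + d)
P(-1938, N(4, -25)) - l(2139) = (-8 - 25 - 1938) - (157 + 2139) = -1971 - 1*2296 = -1971 - 2296 = -4267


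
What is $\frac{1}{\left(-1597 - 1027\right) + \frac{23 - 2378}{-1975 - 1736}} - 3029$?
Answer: $- \frac{9829418224}{3245103} \approx -3029.0$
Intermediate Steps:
$\frac{1}{\left(-1597 - 1027\right) + \frac{23 - 2378}{-1975 - 1736}} - 3029 = \frac{1}{-2624 - \frac{2355}{-3711}} - 3029 = \frac{1}{-2624 - - \frac{785}{1237}} - 3029 = \frac{1}{-2624 + \frac{785}{1237}} - 3029 = \frac{1}{- \frac{3245103}{1237}} - 3029 = - \frac{1237}{3245103} - 3029 = - \frac{9829418224}{3245103}$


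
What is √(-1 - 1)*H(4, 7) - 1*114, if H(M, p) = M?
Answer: -114 + 4*I*√2 ≈ -114.0 + 5.6569*I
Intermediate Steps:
√(-1 - 1)*H(4, 7) - 1*114 = √(-1 - 1)*4 - 1*114 = √(-2)*4 - 114 = (I*√2)*4 - 114 = 4*I*√2 - 114 = -114 + 4*I*√2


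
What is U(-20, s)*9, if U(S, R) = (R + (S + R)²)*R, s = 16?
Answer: 4608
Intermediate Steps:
U(S, R) = R*(R + (R + S)²) (U(S, R) = (R + (R + S)²)*R = R*(R + (R + S)²))
U(-20, s)*9 = (16*(16 + (16 - 20)²))*9 = (16*(16 + (-4)²))*9 = (16*(16 + 16))*9 = (16*32)*9 = 512*9 = 4608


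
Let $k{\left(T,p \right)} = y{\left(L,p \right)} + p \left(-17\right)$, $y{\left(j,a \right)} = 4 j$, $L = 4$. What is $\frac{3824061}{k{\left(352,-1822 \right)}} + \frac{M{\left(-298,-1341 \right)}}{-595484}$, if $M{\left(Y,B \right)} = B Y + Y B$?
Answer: $\frac{187699901407}{1537837430} \approx 122.05$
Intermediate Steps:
$M{\left(Y,B \right)} = 2 B Y$ ($M{\left(Y,B \right)} = B Y + B Y = 2 B Y$)
$k{\left(T,p \right)} = 16 - 17 p$ ($k{\left(T,p \right)} = 4 \cdot 4 + p \left(-17\right) = 16 - 17 p$)
$\frac{3824061}{k{\left(352,-1822 \right)}} + \frac{M{\left(-298,-1341 \right)}}{-595484} = \frac{3824061}{16 - -30974} + \frac{2 \left(-1341\right) \left(-298\right)}{-595484} = \frac{3824061}{16 + 30974} + 799236 \left(- \frac{1}{595484}\right) = \frac{3824061}{30990} - \frac{199809}{148871} = 3824061 \cdot \frac{1}{30990} - \frac{199809}{148871} = \frac{1274687}{10330} - \frac{199809}{148871} = \frac{187699901407}{1537837430}$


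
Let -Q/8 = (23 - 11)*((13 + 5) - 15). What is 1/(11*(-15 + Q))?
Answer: -1/3333 ≈ -0.00030003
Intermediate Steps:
Q = -288 (Q = -8*(23 - 11)*((13 + 5) - 15) = -96*(18 - 15) = -96*3 = -8*36 = -288)
1/(11*(-15 + Q)) = 1/(11*(-15 - 288)) = 1/(11*(-303)) = 1/(-3333) = -1/3333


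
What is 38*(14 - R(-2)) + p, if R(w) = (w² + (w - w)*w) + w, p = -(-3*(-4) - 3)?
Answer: 447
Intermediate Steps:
p = -9 (p = -(12 - 3) = -1*9 = -9)
R(w) = w + w² (R(w) = (w² + 0*w) + w = (w² + 0) + w = w² + w = w + w²)
38*(14 - R(-2)) + p = 38*(14 - (-2)*(1 - 2)) - 9 = 38*(14 - (-2)*(-1)) - 9 = 38*(14 - 1*2) - 9 = 38*(14 - 2) - 9 = 38*12 - 9 = 456 - 9 = 447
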